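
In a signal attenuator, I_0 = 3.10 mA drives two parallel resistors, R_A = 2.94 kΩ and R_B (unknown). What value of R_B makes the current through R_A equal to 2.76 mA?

R_B ≈ 23.9 kΩ

The fraction through R_A equals R_B/(R_A+R_B).
With f = 0.8903, R_B = R_A · f/(1−f) = 2.94 × 8.118 = 23.87 kΩ.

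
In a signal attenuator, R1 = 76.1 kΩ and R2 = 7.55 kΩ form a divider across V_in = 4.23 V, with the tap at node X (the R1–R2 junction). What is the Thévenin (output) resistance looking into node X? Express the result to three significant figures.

R_th ≈ 6.87 kΩ

With V_in suppressed (replaced by a short), R_th = R1 ‖ R2 = (76.10 × 7.55)/(76.10 + 7.55) = 6.869 kΩ.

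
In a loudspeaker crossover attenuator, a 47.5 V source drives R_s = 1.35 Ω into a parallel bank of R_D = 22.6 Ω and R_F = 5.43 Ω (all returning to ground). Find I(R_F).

I ≈ 6.69 A

Equivalent of the parallel group: R_p = 4.378 Ω.
V_A = 47.5 × 4.378/5.728 = 36.31 V.
I(R_F) = V_A / R_F = 36.31/5.43 = 6.686 A.
(Check via current divider: I_total = 8.292 A; share G_k/ΣG = 0.8063 → same result.)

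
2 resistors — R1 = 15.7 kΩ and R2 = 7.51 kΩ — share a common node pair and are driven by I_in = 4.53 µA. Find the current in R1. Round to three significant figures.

For two parallel branches, I_k = I_in · (other R)/(sum of R).
I(R1) = 4.53 × 7.51/(15.7 + 7.51) = 4.53 × 0.3236 = 1.466 µA.

I ≈ 1.47 µA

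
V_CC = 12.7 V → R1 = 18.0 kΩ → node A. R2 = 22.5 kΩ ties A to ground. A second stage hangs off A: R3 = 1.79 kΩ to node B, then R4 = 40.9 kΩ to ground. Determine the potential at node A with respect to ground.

V_A ≈ 5.72 V

Node A sees R2 in parallel with the series input of stage 2, R3 + R4 = 42.69 kΩ.
R2 ‖ (R3+R4) = 14.73 kΩ.
So V_A = 12.7 × 0.4501 = 5.716 V.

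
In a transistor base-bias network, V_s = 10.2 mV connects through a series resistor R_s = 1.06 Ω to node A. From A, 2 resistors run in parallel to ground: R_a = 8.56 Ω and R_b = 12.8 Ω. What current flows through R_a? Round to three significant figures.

Combine the parallel branches: R_p = (1/8.56 + 1/12.8)⁻¹ = 5.130 Ω.
V_A by voltage divider: V_A = 10.2 × 5.130/(1.06 + 5.130) = 8.453 mV.
Branch current I = V_A/R_a = 8.453/8.56 = 0.9875 mA.
(Equivalently: I_total = 1.648 mA, then current-divider fraction G_k/ΣG = 0.5993.)

I ≈ 0.988 mA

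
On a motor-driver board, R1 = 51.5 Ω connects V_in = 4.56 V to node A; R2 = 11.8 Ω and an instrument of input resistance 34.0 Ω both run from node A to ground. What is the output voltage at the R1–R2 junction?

The load sits in parallel with R2, giving an effective lower resistance R2' = R2·R_L/(R2+R_L) = 8.760 Ω.
Now apply the divider: V_out = 4.56 × 0.1454 = 0.6629 V.

V_out ≈ 0.663 V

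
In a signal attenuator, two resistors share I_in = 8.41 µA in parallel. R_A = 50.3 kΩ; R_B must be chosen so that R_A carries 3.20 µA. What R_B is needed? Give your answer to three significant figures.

R_B ≈ 30.9 kΩ

In a two-way split, I_A/I_in = R_B/(R_A + R_B).
3.20/8.41 = R_B/(R_A + R_B) → R_B = R_A · (0.3805)/(1 − 0.3805) = 50.3 × 0.6142 = 30.89 kΩ.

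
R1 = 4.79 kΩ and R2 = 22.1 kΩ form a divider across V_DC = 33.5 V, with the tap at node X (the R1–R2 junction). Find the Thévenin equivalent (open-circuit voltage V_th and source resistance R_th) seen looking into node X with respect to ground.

V_th ≈ 27.5 V, R_th ≈ 3.94 kΩ

With X open, the divider is unloaded: V_th = 33.5 × 22.1/26.89 = 27.53 V.
With V_DC suppressed (replaced by a short), R_th = R1 ‖ R2 = (4.790 × 22.1)/(4.790 + 22.1) = 3.937 kΩ.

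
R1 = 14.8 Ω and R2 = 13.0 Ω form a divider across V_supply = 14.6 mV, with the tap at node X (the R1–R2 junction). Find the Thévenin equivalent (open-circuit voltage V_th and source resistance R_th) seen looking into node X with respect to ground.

With X open, the divider is unloaded: V_th = 14.6 × 13.0/27.80 = 6.827 mV.
Looking into X with the source shorted: R_th = R1·R2/(R1+R2) = 14.80 × 13.0/27.80 = 6.921 Ω.

V_th ≈ 6.83 mV, R_th ≈ 6.92 Ω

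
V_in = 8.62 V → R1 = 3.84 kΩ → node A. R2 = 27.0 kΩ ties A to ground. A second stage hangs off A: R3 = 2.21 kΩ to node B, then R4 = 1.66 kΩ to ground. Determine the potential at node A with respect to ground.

V_A ≈ 4.04 V

Looking into the second stage from A: R3 + R4 = 3.870 kΩ appears in parallel with R2.
Effective lower resistance at A: R2 ‖ 3.870 = 3.385 kΩ.
First divider: V_A = V_in · 3.385/(3.84 + 3.385) = 4.038 V.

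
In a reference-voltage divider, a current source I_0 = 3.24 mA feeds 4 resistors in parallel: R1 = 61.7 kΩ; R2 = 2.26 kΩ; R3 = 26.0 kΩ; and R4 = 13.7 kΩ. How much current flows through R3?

I ≈ 0.219 mA

Conductances: ΣG = 1/61.7 + 1/2.26 + 1/26.0 + 1/13.7 = 0.5701 (1/kΩ).
By the current-divider rule, I = I_0 · G_k/ΣG = 3.24 × 0.06746 = 0.2186 mA.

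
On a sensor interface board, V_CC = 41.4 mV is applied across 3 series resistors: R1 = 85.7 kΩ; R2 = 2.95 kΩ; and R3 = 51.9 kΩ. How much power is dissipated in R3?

P ≈ 4.50 nW

Series current I = V_CC/ΣR = 41.4/140.6 = 0.2946 µA.
V(R3) = I·R = 15.29 mV; P = V·I = 15.29 × 0.2946 = 4.503 nW.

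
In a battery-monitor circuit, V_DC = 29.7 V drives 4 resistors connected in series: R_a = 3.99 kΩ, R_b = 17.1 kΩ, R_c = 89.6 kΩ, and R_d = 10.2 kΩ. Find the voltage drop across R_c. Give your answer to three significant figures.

ΣR = 3.99 + 17.1 + 89.6 + 10.2 = 120.9 kΩ.
By the voltage-divider rule, V = 29.7 × 89.60/120.9 = 22.01 V.

V ≈ 22.0 V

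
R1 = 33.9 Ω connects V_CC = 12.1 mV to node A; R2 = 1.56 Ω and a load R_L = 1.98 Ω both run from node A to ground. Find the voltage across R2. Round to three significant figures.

V_out ≈ 0.304 mV

R2 ‖ R_L = (1.56 × 1.98)/(1.56 + 1.98) = 0.8725 Ω.
Now apply the divider: V_out = 12.1 × 0.02509 = 0.3036 mV.
(Unloaded it would be 0.532 mV; the load pulls it down.)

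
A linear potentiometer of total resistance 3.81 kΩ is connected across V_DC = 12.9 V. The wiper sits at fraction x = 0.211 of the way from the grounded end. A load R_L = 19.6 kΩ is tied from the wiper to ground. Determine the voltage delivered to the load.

The pot divides into 3.006 kΩ above the wiper and 0.8039 kΩ below.
R_L loads the lower segment: effective lower R = 0.7722 kΩ.
Loaded-divider output: V_out = 12.9 × 0.2044 = 2.637 V.

V_out ≈ 2.64 V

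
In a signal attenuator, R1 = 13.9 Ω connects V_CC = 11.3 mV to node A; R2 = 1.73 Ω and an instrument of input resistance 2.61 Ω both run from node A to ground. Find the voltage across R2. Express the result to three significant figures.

R2 ‖ R_L = (1.73 × 2.61)/(1.73 + 2.61) = 1.040 Ω.
Now apply the divider: V_out = 11.3 × 0.06964 = 0.7869 mV.

V_out ≈ 0.787 mV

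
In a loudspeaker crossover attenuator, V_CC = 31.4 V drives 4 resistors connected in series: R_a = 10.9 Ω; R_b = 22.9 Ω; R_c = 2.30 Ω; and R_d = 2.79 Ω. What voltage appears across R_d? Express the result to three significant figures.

Total series resistance ΣR = 10.9 + 22.9 + 2.30 + 2.79 = 38.89 Ω.
Voltage divider: V = V_CC · (2.790 / 38.89) = 31.4 × 0.07174 = 2.253 V.

V ≈ 2.25 V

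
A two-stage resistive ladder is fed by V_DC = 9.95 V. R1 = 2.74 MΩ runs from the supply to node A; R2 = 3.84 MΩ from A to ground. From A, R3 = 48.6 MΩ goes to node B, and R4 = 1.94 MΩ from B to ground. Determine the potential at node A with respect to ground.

Node A sees R2 in parallel with the series input of stage 2, R3 + R4 = 50.54 MΩ.
R2 ‖ (R3+R4) = 3.569 MΩ.
V_A = 9.95 × 3.569/(2.74 + 3.569) = 5.629 V.

V_A ≈ 5.63 V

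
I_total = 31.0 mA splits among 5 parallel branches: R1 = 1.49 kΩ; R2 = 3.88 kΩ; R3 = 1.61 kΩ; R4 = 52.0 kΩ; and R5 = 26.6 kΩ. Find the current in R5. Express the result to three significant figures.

I ≈ 0.725 mA

Total conductance ΣG = 1/1.49 + 1/3.88 + 1/1.61 + 1/52.0 + 1/26.6 = 1.607 (units of 1/kΩ).
Current divider: I(R5) = I_total · G_k/ΣG = 31.0 × (0.03759/1.607) = 31.0 × 0.02340 = 0.7253 mA.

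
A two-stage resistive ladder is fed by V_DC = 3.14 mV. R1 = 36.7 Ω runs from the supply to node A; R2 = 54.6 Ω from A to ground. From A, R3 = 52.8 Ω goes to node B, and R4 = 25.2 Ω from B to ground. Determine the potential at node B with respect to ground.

V_B ≈ 0.473 mV

The second stage (R3 + R4 = 78.00 Ω) loads node A in parallel with R2.
R2 ‖ (R3+R4) = 32.12 Ω.
First divider: V_A = V_DC · 32.12/(36.7 + 32.12) = 1.465 mV.
Stage 2 is unloaded, so V_B = V_A · R4/(R3+R4) = 1.465 × 25.2/78.00 = 0.4735 mV.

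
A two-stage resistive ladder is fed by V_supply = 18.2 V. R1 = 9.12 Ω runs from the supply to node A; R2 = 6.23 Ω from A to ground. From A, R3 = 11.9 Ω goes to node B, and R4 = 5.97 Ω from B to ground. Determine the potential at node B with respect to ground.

Looking into the second stage from A: R3 + R4 = 17.87 Ω appears in parallel with R2.
Effective lower resistance at A: R2 ‖ 17.87 = 4.620 Ω.
V_A = 18.2 × 4.620/(9.12 + 4.620) = 6.119 V.
Then the unloaded second divider: V_B = V_A × R4/(R3+R4) = 6.119 × 0.3341 = 2.044 V.

V_B ≈ 2.04 V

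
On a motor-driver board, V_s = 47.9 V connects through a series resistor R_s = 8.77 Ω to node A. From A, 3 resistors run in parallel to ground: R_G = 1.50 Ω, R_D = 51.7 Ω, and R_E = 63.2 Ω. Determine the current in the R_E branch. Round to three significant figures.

I ≈ 0.106 A

Parallel bank: R_p = 1/(1/1.50 + 1/51.7 + 1/63.2) = 1.425 Ω.
V_A by voltage divider: V_A = 47.9 × 1.425/(8.77 + 1.425) = 6.695 V.
I(R_E) = V_A / R_E = 6.695/63.2 = 0.1059 A.
(Check via current divider: I_total = 4.698 A; share G_k/ΣG = 0.02254 → same result.)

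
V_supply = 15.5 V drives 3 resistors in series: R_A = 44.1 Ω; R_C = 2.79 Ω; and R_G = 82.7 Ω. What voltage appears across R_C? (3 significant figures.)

V ≈ 0.334 V

ΣR = 44.1 + 2.79 + 82.7 = 129.6 Ω.
V = V_supply · R/ΣR = 15.5 × 0.02153 = 0.3337 V.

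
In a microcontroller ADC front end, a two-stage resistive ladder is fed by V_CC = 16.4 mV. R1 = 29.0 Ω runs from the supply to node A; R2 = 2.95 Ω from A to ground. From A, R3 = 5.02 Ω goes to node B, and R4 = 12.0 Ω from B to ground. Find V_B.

V_B ≈ 0.922 mV

The second stage (R3 + R4 = 17.02 Ω) loads node A in parallel with R2.
Effective lower resistance at A: R2 ‖ 17.02 = 2.514 Ω.
First divider: V_A = V_CC · 2.514/(29.0 + 2.514) = 1.308 mV.
V_B = V_A × 0.7051 = 0.9225 mV.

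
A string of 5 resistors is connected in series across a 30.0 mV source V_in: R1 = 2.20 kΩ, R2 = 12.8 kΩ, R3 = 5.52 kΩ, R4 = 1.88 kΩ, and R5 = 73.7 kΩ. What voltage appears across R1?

Total series resistance ΣR = 2.20 + 12.8 + 5.52 + 1.88 + 73.7 = 96.10 kΩ.
Voltage divider: V = V_in · (2.200 / 96.10) = 30.0 × 0.02289 = 0.6868 mV.

V ≈ 0.687 mV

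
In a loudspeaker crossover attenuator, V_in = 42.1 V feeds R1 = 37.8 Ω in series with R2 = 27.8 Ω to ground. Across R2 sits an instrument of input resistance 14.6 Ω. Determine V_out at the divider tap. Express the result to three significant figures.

The load sits in parallel with R2, giving an effective lower resistance R2' = R2·R_L/(R2+R_L) = 9.573 Ω.
Then V_out = V_in · R2'/(R1 + R2') = 42.1 × 9.573/47.37 = 8.507 V.

V_out ≈ 8.51 V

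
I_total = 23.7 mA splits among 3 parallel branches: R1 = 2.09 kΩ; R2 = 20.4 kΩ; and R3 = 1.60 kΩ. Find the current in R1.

I ≈ 9.84 mA

Total conductance ΣG = 1/2.09 + 1/20.4 + 1/1.60 = 1.152 (units of 1/kΩ).
R1 takes the fraction G_k/ΣG = 0.4785/1.152 = 0.4152, so I = 23.7 × 0.4152 = 9.839 mA.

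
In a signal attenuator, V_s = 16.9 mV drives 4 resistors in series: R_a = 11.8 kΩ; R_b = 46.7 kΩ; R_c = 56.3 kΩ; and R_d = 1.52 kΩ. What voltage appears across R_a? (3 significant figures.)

V ≈ 1.71 mV

Series total: ΣR = 11.8 + 46.7 + 56.3 + 1.52 = 116.3 kΩ.
By the voltage-divider rule, V = 16.9 × 11.80/116.3 = 1.714 mV.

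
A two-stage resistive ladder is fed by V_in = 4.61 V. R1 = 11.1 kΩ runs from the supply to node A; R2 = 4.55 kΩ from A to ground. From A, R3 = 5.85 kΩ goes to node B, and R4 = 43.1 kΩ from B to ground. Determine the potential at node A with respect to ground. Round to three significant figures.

Looking into the second stage from A: R3 + R4 = 48.95 kΩ appears in parallel with R2.
Effective lower resistance at A: R2 ‖ 48.95 = 4.163 kΩ.
So V_A = 4.61 × 0.2728 = 1.257 V.

V_A ≈ 1.26 V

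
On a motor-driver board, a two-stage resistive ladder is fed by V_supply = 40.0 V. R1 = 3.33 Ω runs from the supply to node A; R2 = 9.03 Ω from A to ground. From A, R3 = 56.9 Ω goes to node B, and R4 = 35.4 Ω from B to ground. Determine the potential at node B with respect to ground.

V_B ≈ 10.9 V

Looking into the second stage from A: R3 + R4 = 92.30 Ω appears in parallel with R2.
R2 ‖ (R3+R4) = 8.225 Ω.
First divider: V_A = V_supply · 8.225/(3.33 + 8.225) = 28.47 V.
Stage 2 is unloaded, so V_B = V_A · R4/(R3+R4) = 28.47 × 35.4/92.30 = 10.92 V.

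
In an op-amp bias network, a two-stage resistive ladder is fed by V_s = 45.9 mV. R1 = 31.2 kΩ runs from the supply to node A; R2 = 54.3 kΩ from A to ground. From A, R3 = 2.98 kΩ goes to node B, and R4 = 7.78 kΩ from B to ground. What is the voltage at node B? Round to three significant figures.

Node A sees R2 in parallel with the series input of stage 2, R3 + R4 = 10.76 kΩ.
Effective lower resistance at A: R2 ‖ 10.76 = 8.980 kΩ.
So V_A = 45.9 × 0.2235 = 10.26 mV.
V_B = V_A × 0.7230 = 7.418 mV.

V_B ≈ 7.42 mV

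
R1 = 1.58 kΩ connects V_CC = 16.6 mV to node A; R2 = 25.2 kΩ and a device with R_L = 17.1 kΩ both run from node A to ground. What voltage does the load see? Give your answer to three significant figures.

V_out ≈ 14.4 mV

The load sits in parallel with R2, giving an effective lower resistance R2' = R2·R_L/(R2+R_L) = 10.19 kΩ.
Now apply the divider: V_out = 16.6 × 0.8657 = 14.37 mV.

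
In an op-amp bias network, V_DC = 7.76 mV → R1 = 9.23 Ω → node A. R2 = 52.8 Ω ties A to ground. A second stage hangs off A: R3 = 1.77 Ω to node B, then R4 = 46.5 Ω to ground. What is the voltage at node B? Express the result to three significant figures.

V_B ≈ 5.47 mV

Looking into the second stage from A: R3 + R4 = 48.27 Ω appears in parallel with R2.
Effective lower resistance at A: R2 ‖ 48.27 = 25.22 Ω.
First divider: V_A = V_DC · 25.22/(9.23 + 25.22) = 5.681 mV.
Then the unloaded second divider: V_B = V_A × R4/(R3+R4) = 5.681 × 0.9633 = 5.472 mV.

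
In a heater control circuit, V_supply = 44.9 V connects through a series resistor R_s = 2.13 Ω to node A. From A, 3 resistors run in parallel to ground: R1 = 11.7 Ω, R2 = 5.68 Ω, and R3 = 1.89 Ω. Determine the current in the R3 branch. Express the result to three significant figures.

Combine the parallel branches: R_p = (1/11.7 + 1/5.68 + 1/1.89)⁻¹ = 1.265 Ω.
V_A by voltage divider: V_A = 44.9 × 1.265/(2.13 + 1.265) = 16.73 V.
I(R3) = V_A / R3 = 16.73/1.89 = 8.851 A.

I ≈ 8.85 A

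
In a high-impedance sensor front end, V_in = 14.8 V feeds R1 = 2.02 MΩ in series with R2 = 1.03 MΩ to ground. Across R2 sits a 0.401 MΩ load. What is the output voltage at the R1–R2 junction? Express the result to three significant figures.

First combine the lower leg with the load: R2 ‖ R_L = 0.2886 MΩ.
Then V_out = V_in · R2'/(R1 + R2') = 14.8 × 0.2886/2.309 = 1.850 V.

V_out ≈ 1.85 V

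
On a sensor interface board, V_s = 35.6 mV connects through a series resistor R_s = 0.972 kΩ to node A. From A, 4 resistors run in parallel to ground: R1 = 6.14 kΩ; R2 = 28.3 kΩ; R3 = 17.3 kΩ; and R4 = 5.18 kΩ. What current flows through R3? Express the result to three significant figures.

Parallel bank: R_p = 1/(1/6.14 + 1/28.3 + 1/17.3 + 1/5.18) = 2.227 kΩ.
Node voltage V_A = V_s · R_p/(R_s + R_p) = 35.6 × 0.6961 = 24.78 mV.
Branch current I = V_A/R3 = 24.78/17.3 = 1.433 µA.
(Check via current divider: I_total = 11.13 µA; share G_k/ΣG = 0.1287 → same result.)

I ≈ 1.43 µA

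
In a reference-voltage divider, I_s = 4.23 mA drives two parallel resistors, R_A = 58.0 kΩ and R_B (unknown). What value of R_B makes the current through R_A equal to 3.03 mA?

R_B ≈ 146 kΩ

The fraction through R_A equals R_B/(R_A+R_B).
3.03/4.23 = R_B/(R_A + R_B) → R_B = R_A · (0.7163)/(1 − 0.7163) = 58.0 × 2.525 = 146.4 kΩ.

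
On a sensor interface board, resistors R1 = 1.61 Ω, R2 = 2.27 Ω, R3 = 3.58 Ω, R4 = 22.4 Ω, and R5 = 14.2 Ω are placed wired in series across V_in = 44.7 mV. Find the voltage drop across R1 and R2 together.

Series total: ΣR = 1.61 + 2.27 + 3.58 + 22.4 + 14.2 = 44.06 Ω.
R_{R1..R2} = 1.61 + 2.27 = 3.880 Ω.
By the voltage-divider rule, V = 44.7 × 3.880/44.06 = 3.936 mV.

V ≈ 3.94 mV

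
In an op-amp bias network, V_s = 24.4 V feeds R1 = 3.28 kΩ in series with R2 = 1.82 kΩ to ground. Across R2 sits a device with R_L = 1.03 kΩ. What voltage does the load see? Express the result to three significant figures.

V_out ≈ 4.08 V

The load sits in parallel with R2, giving an effective lower resistance R2' = R2·R_L/(R2+R_L) = 0.6578 kΩ.
Voltage divider with the loaded lower leg: V_out = 24.4 × 0.6578/(3.28 + 0.6578) = 24.4 × 0.1670 = 4.076 V.
(Unloaded it would be 8.71 V; the load pulls it down.)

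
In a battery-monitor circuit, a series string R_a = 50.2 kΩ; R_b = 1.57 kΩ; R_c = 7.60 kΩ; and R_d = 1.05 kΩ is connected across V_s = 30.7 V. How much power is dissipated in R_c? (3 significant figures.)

Series current I = V_s/ΣR = 30.7/60.42 = 0.5081 mA.
P = I²R = 0.2582 × 7.60 = 1.962 mW.

P ≈ 1.96 mW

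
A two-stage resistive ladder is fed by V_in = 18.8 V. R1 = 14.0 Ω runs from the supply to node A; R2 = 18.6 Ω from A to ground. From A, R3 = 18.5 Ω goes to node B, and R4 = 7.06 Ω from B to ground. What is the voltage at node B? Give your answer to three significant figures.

V_B ≈ 2.26 V

Node A sees R2 in parallel with the series input of stage 2, R3 + R4 = 25.56 Ω.
R2 ‖ (R3+R4) = 10.77 Ω.
V_A = 18.8 × 10.77/(14.0 + 10.77) = 8.172 V.
Stage 2 is unloaded, so V_B = V_A · R4/(R3+R4) = 8.172 × 7.06/25.56 = 2.257 V.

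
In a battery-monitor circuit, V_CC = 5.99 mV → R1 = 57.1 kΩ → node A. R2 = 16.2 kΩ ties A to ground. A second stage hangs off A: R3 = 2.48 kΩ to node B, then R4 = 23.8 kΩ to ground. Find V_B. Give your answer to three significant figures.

Node A sees R2 in parallel with the series input of stage 2, R3 + R4 = 26.28 kΩ.
Effective lower resistance at A: R2 ‖ 26.28 = 10.02 kΩ.
So V_A = 5.99 × 0.1493 = 0.8944 mV.
V_B = V_A × 0.9056 = 0.8100 mV.

V_B ≈ 0.810 mV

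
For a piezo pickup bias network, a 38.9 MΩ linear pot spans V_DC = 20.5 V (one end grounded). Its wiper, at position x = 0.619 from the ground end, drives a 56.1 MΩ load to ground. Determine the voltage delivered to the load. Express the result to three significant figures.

V_out ≈ 10.9 V

Lower segment x·R_p = 24.08 MΩ; upper segment (1−x)·R_p = 14.82 MΩ.
Lower segment in parallel with the load: 24.08 ‖ 56.1 = 16.85 MΩ.
Loaded-divider output: V_out = 20.5 × 0.5320 = 10.91 V.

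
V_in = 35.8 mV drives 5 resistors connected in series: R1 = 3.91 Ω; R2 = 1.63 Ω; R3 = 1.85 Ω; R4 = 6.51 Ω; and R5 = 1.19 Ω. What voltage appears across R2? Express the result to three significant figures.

V ≈ 3.87 mV

Total series resistance ΣR = 3.91 + 1.63 + 1.85 + 6.51 + 1.19 = 15.09 Ω.
V = V_in · R/ΣR = 35.8 × 0.1080 = 3.867 mV.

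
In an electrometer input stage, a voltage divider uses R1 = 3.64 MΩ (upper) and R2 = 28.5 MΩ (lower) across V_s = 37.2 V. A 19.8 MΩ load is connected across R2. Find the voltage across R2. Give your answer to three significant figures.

V_out ≈ 28.4 V

R2 ‖ R_L = (28.5 × 19.8)/(28.5 + 19.8) = 11.68 MΩ.
Now apply the divider: V_out = 37.2 × 0.7625 = 28.36 V.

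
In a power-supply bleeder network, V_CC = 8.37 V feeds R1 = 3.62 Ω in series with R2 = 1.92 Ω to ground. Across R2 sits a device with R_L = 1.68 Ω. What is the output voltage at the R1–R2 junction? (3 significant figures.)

V_out ≈ 1.66 V

The load sits in parallel with R2, giving an effective lower resistance R2' = R2·R_L/(R2+R_L) = 0.8960 Ω.
Voltage divider with the loaded lower leg: V_out = 8.37 × 0.8960/(3.62 + 0.8960) = 8.37 × 0.1984 = 1.661 V.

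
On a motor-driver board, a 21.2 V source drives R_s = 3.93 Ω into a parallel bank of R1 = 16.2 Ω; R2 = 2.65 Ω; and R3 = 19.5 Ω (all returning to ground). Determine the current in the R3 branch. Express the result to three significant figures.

I ≈ 0.371 A

Parallel bank: R_p = 1/(1/16.2 + 1/2.65 + 1/19.5) = 2.039 Ω.
V_A = 21.2 × 2.039/5.969 = 7.243 V.
Branch current I = V_A/R3 = 7.243/19.5 = 0.3714 A.
(Equivalently: I_total = 3.552 A, then current-divider fraction G_k/ΣG = 0.1046.)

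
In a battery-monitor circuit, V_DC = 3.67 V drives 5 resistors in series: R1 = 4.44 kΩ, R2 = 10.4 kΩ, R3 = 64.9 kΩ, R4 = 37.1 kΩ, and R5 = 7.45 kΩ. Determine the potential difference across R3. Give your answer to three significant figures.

Series total: ΣR = 4.44 + 10.4 + 64.9 + 37.1 + 7.45 = 124.3 kΩ.
By the voltage-divider rule, V = 3.67 × 64.90/124.3 = 1.916 V.

V ≈ 1.92 V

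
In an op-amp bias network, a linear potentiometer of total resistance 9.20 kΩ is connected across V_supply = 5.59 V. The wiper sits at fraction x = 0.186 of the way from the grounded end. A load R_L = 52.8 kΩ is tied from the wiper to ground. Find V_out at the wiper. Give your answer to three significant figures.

V_out ≈ 1.01 V

Lower segment x·R_p = 1.711 kΩ; upper segment (1−x)·R_p = 7.489 kΩ.
Lower segment in parallel with the load: 1.711 ‖ 52.8 = 1.657 kΩ.
Loaded-divider output: V_out = 5.59 × 0.1812 = 1.013 V.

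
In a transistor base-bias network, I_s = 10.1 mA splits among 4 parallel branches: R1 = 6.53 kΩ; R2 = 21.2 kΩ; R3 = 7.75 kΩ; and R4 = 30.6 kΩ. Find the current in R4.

I ≈ 0.912 mA

Total conductance ΣG = 1/6.53 + 1/21.2 + 1/7.75 + 1/30.6 = 0.3620 (units of 1/kΩ).
By the current-divider rule, I = I_s · G_k/ΣG = 10.1 × 0.09027 = 0.9117 mA.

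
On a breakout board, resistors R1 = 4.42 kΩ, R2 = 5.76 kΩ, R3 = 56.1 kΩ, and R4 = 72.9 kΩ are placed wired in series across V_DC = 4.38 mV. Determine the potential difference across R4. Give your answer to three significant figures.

V ≈ 2.29 mV

Series total: ΣR = 4.42 + 5.76 + 56.1 + 72.9 = 139.2 kΩ.
By the voltage-divider rule, V = 4.38 × 72.90/139.2 = 2.294 mV.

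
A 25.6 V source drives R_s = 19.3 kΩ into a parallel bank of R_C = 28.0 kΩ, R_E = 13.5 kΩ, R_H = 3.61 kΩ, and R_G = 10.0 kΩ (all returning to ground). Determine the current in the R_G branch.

I ≈ 0.246 mA

Combine the parallel branches: R_p = (1/28.0 + 1/13.5 + 1/3.61 + 1/10.0)⁻¹ = 2.054 kΩ.
V_A by voltage divider: V_A = 25.6 × 2.054/(19.3 + 2.054) = 2.463 V.
I(R_G) = V_A / R_G = 2.463/10.0 = 0.2463 mA.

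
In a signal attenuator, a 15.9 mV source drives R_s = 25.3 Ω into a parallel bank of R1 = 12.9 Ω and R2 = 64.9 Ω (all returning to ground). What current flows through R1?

I ≈ 0.368 mA

Parallel bank: R_p = 1/(1/12.9 + 1/64.9) = 10.76 Ω.
Node voltage V_A = V_supply · R_p/(R_s + R_p) = 15.9 × 0.2984 = 4.745 mV.
I(R1) = V_A / R1 = 4.745/12.9 = 0.3678 mA.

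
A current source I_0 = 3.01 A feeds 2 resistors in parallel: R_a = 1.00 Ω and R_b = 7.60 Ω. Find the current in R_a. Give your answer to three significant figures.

I ≈ 2.66 A

Two-branch current divider: I_k = I_0 · R_other/(R_1 + R_2).
I(R_a) = 3.01 × 7.60/(1.00 + 7.60) = 3.01 × 0.8837 = 2.660 A.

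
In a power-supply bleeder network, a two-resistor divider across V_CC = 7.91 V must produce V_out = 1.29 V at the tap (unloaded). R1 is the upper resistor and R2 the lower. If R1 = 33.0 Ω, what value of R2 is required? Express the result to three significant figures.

R2 ≈ 6.43 Ω

The divider ratio is R2/(R1+R2) = 1.29/7.91 = 0.1631.
R2 = R1 · 0.1631/(1 − 0.1631) = 6.431 Ω.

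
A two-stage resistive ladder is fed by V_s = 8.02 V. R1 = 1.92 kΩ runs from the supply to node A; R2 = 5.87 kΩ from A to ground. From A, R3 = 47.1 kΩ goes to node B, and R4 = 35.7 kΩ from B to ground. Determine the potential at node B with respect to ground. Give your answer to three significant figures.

V_B ≈ 2.56 V

Looking into the second stage from A: R3 + R4 = 82.80 kΩ appears in parallel with R2.
Effective lower resistance at A: R2 ‖ 82.80 = 5.481 kΩ.
First divider: V_A = V_s · 5.481/(1.92 + 5.481) = 5.940 V.
Then the unloaded second divider: V_B = V_A × R4/(R3+R4) = 5.940 × 0.4312 = 2.561 V.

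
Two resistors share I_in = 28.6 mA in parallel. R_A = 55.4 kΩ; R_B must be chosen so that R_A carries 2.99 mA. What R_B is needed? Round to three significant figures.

The fraction through R_A equals R_B/(R_A+R_B).
With f = 0.1045, R_B = R_A · f/(1−f) = 55.4 × 0.1168 = 6.468 kΩ.

R_B ≈ 6.47 kΩ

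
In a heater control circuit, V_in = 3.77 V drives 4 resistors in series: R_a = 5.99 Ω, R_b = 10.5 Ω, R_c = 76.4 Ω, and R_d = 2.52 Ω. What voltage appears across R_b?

Series total: ΣR = 5.99 + 10.5 + 76.4 + 2.52 = 95.41 Ω.
By the voltage-divider rule, V = 3.77 × 10.50/95.41 = 0.4149 V.

V ≈ 0.415 V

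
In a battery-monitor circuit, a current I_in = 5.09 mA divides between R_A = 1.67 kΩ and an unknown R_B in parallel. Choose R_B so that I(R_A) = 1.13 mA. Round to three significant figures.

In a two-way split, I_A/I_in = R_B/(R_A + R_B).
With f = 0.2220, R_B = R_A · f/(1−f) = 1.67 × 0.2854 = 0.4765 kΩ.

R_B ≈ 0.477 kΩ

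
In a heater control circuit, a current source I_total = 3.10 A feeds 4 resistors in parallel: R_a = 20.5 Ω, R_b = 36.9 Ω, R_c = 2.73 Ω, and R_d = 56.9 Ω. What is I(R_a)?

I ≈ 0.329 A

ΣG = 1/20.5 + 1/36.9 + 1/2.73 + 1/56.9 = 0.4598.
R_a takes the fraction G_k/ΣG = 0.04878/0.4598 = 0.1061, so I = 3.10 × 0.1061 = 0.3289 A.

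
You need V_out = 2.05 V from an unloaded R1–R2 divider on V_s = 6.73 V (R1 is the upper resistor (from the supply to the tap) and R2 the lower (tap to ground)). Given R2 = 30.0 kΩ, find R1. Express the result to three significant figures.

The divider ratio is R2/(R1+R2) = 2.05/6.73 = 0.3046.
So R1 = R2 · (V_s/V_out − 1) = 30.0 × (6.73/2.05 − 1) = 30.0 × 2.283 = 68.49 kΩ.

R1 ≈ 68.5 kΩ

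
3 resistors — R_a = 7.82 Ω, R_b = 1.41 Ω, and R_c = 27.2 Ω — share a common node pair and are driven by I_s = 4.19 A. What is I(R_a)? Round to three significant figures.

Conductances: ΣG = 1/7.82 + 1/1.41 + 1/27.2 = 0.8739 (1/Ω).
Current divider: I(R_a) = I_s · G_k/ΣG = 4.19 × (0.1279/0.8739) = 4.19 × 0.1463 = 0.6131 A.

I ≈ 0.613 A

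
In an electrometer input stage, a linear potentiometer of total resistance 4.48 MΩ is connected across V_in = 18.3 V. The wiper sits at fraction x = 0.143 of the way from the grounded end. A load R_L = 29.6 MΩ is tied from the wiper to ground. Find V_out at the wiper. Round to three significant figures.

Split the track: R_lower = x·R_p = 0.6406 MΩ, R_upper = (1−x)·R_p = 3.839 MΩ.
R_L loads the lower segment: effective lower R = 0.6271 MΩ.
Then V_out = V_in · 0.6271/(3.839 + 0.6271) = 2.569 V.

V_out ≈ 2.57 V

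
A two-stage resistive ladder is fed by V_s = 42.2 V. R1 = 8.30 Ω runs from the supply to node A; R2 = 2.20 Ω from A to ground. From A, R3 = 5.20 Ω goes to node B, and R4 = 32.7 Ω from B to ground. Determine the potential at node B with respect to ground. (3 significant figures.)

Looking into the second stage from A: R3 + R4 = 37.90 Ω appears in parallel with R2.
R2 ‖ (R3+R4) = 2.079 Ω.
So V_A = 42.2 × 0.2003 = 8.454 V.
Stage 2 is unloaded, so V_B = V_A · R4/(R3+R4) = 8.454 × 32.7/37.90 = 7.294 V.

V_B ≈ 7.29 V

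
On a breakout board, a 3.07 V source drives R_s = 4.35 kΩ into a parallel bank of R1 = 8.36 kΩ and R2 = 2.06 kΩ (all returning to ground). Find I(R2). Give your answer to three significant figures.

I ≈ 0.410 mA

Equivalent of the parallel group: R_p = 1.653 kΩ.
Node voltage V_A = V_s · R_p/(R_s + R_p) = 3.07 × 0.2753 = 0.8453 V.
Branch current I = V_A/R2 = 0.8453/2.06 = 0.4103 mA.
(Check via current divider: I_total = 0.5114 mA; share G_k/ΣG = 0.8023 → same result.)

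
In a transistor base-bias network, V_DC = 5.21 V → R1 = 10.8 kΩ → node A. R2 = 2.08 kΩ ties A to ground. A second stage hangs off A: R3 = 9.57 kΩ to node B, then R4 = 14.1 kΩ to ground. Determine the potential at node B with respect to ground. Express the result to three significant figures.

Looking into the second stage from A: R3 + R4 = 23.67 kΩ appears in parallel with R2.
R2 ‖ (R3+R4) = 1.912 kΩ.
V_A = 5.21 × 1.912/(10.8 + 1.912) = 0.7836 V.
V_B = V_A × 0.5957 = 0.4668 V.

V_B ≈ 0.467 V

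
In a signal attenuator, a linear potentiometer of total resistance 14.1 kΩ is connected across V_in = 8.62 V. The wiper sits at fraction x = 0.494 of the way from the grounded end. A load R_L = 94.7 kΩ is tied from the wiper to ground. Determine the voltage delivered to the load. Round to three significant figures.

V_out ≈ 4.11 V

Split the track: R_lower = x·R_p = 6.965 kΩ, R_upper = (1−x)·R_p = 7.135 kΩ.
Lower segment in parallel with the load: 6.965 ‖ 94.7 = 6.488 kΩ.
V_out = 8.62 × 6.488/(7.135 + 6.488) = 4.105 V.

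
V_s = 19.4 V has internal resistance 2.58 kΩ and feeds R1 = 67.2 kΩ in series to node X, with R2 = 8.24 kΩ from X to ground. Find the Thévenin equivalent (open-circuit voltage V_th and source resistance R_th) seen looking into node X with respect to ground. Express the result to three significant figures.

R1' = 2.58 + 67.2 = 69.78 kΩ (source resistance + R1).
V_th is the unloaded tap voltage: V_s · R2/(R1'+R2) = 19.4 × 0.1056 = 2.049 V.
Zeroing V_s shorts the top of R1' to ground, so R_th = R1' ‖ R2 = 7.370 kΩ.

V_th ≈ 2.05 V, R_th ≈ 7.37 kΩ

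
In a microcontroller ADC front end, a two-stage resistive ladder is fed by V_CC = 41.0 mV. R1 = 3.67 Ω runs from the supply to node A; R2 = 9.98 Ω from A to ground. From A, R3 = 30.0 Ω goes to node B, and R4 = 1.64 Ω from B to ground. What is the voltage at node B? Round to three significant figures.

V_B ≈ 1.43 mV

The second stage (R3 + R4 = 31.64 Ω) loads node A in parallel with R2.
R2 ‖ (R3+R4) = 7.587 Ω.
V_A = 41.0 × 7.587/(3.67 + 7.587) = 27.63 mV.
Stage 2 is unloaded, so V_B = V_A · R4/(R3+R4) = 27.63 × 1.64/31.64 = 1.432 mV.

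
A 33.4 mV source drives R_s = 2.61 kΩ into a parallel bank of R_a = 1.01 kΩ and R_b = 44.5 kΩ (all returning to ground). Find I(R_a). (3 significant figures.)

Parallel bank: R_p = 1/(1/1.01 + 1/44.5) = 0.9876 kΩ.
Node voltage V_A = V_CC · R_p/(R_s + R_p) = 33.4 × 0.2745 = 9.169 mV.
I(R_a) = V_A / R_a = 9.169/1.01 = 9.078 µA.

I ≈ 9.08 µA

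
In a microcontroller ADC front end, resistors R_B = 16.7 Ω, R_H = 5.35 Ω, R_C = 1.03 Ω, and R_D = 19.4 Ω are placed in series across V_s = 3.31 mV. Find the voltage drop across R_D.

ΣR = 16.7 + 5.35 + 1.03 + 19.4 = 42.48 Ω.
By the voltage-divider rule, V = 3.31 × 19.40/42.48 = 1.512 mV.

V ≈ 1.51 mV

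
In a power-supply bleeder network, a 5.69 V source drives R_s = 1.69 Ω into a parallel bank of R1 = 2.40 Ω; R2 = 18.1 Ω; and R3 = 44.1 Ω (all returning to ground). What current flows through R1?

Equivalent of the parallel group: R_p = 2.022 Ω.
V_A by voltage divider: V_A = 5.69 × 2.022/(1.69 + 2.022) = 3.099 V.
I(R1) = V_A / R1 = 3.099/2.40 = 1.291 A.

I ≈ 1.29 A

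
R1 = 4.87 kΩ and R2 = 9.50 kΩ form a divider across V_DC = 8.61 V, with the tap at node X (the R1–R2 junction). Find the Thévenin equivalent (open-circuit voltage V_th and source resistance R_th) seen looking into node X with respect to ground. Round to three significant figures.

Open-circuit (no load on X): V_th = V_DC · R2/(R1 + R2) = 8.61 × 9.50/(4.870 + 9.50) = 5.692 V.
With V_DC suppressed (replaced by a short), R_th = R1 ‖ R2 = (4.870 × 9.50)/(4.870 + 9.50) = 3.220 kΩ.

V_th ≈ 5.69 V, R_th ≈ 3.22 kΩ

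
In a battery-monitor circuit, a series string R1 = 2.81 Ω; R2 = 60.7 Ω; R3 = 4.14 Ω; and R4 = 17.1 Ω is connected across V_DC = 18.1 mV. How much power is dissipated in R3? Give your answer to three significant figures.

Series current I = V_DC/ΣR = 18.1/84.75 = 0.2136 mA.
P(R3) = I²·R3 = (0.2136)² × 4.14 = 0.1888 µW.

P ≈ 0.189 µW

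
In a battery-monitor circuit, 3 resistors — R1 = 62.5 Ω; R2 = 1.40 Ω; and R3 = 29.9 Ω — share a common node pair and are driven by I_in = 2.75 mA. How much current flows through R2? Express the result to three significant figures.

Conductances: ΣG = 1/62.5 + 1/1.40 + 1/29.9 = 0.7637 (1/Ω).
By the current-divider rule, I = I_in · G_k/ΣG = 2.75 × 0.9353 = 2.572 mA.

I ≈ 2.57 mA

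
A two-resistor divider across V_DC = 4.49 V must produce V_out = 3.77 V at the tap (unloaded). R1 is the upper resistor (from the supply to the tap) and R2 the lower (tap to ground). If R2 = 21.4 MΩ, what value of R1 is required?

Required fraction k = V_out/V_DC = 0.8396.
Rearranging, R1 = R2·(1−k)/k = 21.4 × 0.1910 = 4.087 MΩ.

R1 ≈ 4.09 MΩ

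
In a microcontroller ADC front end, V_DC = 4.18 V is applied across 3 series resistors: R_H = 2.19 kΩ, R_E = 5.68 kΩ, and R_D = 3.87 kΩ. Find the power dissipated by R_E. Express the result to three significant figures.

The common current is I = 4.18/11.74 = 0.3560 mA.
P = I²R = 0.1268 × 5.68 = 0.7201 mW.

P ≈ 0.720 mW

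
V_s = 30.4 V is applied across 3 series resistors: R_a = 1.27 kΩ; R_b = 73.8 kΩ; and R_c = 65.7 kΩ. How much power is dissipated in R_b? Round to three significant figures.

P ≈ 3.44 mW

ΣR = 140.8 kΩ → I = 30.4/140.8 = 0.2160 mA.
V(R_b) = I·R = 15.94 V; P = V·I = 15.94 × 0.2160 = 3.442 mW.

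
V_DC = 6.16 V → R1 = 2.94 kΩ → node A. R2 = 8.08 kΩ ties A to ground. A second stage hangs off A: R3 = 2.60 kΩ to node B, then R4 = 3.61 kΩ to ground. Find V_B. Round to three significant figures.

V_B ≈ 1.95 V

The second stage (R3 + R4 = 6.210 kΩ) loads node A in parallel with R2.
Effective lower resistance at A: R2 ‖ 6.210 = 3.511 kΩ.
First divider: V_A = V_DC · 3.511/(2.94 + 3.511) = 3.353 V.
Then the unloaded second divider: V_B = V_A × R4/(R3+R4) = 3.353 × 0.5813 = 1.949 V.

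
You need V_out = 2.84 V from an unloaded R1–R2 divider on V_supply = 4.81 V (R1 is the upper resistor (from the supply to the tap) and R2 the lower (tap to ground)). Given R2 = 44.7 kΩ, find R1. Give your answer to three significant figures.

Required fraction k = V_out/V_supply = 0.5904.
R1 = R2·(1/k − 1) = 44.7 × 0.6937 = 31.01 kΩ.

R1 ≈ 31.0 kΩ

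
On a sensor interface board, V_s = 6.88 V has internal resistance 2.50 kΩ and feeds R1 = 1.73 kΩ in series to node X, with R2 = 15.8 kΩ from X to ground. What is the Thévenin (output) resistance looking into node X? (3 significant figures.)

R_th ≈ 3.34 kΩ

R1' = 2.50 + 1.73 = 4.230 kΩ (source resistance + R1).
Looking into X with the source shorted: R_th = R1'·R2/(R1'+R2) = 4.230 × 15.8/20.03 = 3.337 kΩ.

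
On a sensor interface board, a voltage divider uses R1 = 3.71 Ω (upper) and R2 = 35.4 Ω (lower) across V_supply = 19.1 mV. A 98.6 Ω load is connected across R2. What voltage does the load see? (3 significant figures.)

V_out ≈ 16.7 mV

R2 ‖ R_L = (35.4 × 98.6)/(35.4 + 98.6) = 26.05 Ω.
Voltage divider with the loaded lower leg: V_out = 19.1 × 26.05/(3.71 + 26.05) = 19.1 × 0.8753 = 16.72 mV.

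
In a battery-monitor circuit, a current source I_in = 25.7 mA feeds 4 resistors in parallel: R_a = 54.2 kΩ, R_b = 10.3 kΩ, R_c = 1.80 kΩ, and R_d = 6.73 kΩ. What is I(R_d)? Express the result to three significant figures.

I ≈ 4.66 mA

ΣG = 1/54.2 + 1/10.3 + 1/1.80 + 1/6.73 = 0.8197.
R_d takes the fraction G_k/ΣG = 0.1486/0.8197 = 0.1813, so I = 25.7 × 0.1813 = 4.659 mA.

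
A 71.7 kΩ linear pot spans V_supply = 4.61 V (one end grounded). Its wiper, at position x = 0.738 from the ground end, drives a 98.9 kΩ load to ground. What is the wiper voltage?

V_out ≈ 2.98 V

Lower segment x·R_p = 52.91 kΩ; upper segment (1−x)·R_p = 18.79 kΩ.
Lower segment in parallel with the load: 52.91 ‖ 98.9 = 34.47 kΩ.
Loaded-divider output: V_out = 4.61 × 0.6473 = 2.984 V.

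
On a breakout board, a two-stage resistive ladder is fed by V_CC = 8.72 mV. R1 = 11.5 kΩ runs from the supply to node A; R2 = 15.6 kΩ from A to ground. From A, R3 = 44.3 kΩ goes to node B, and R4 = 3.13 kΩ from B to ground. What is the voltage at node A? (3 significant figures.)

Looking into the second stage from A: R3 + R4 = 47.43 kΩ appears in parallel with R2.
Effective lower resistance at A: R2 ‖ 47.43 = 11.74 kΩ.
First divider: V_A = V_CC · 11.74/(11.5 + 11.74) = 4.405 mV.

V_A ≈ 4.40 mV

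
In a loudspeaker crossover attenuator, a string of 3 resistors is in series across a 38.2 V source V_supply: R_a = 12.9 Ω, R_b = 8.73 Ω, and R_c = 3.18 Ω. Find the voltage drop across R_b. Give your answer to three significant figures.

Series total: ΣR = 12.9 + 8.73 + 3.18 = 24.81 Ω.
By the voltage-divider rule, V = 38.2 × 8.730/24.81 = 13.44 V.

V ≈ 13.4 V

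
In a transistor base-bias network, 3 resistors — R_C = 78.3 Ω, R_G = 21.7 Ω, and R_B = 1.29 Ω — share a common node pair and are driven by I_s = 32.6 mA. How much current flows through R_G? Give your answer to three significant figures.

I ≈ 1.80 mA

ΣG = 1/78.3 + 1/21.7 + 1/1.29 = 0.8340.
By the current-divider rule, I = I_s · G_k/ΣG = 32.6 × 0.05525 = 1.801 mA.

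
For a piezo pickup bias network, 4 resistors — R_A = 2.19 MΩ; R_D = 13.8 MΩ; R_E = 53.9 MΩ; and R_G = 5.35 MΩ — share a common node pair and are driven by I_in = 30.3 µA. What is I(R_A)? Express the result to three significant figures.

Total conductance ΣG = 1/2.19 + 1/13.8 + 1/53.9 + 1/5.35 = 0.7346 (units of 1/MΩ).
Current divider: I(R_A) = I_in · G_k/ΣG = 30.3 × (0.4566/0.7346) = 30.3 × 0.6216 = 18.84 µA.

I ≈ 18.8 µA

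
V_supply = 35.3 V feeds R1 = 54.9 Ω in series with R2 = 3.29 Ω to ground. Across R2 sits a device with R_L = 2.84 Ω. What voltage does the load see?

V_out ≈ 0.954 V

R2 ‖ R_L = (3.29 × 2.84)/(3.29 + 2.84) = 1.524 Ω.
Now apply the divider: V_out = 35.3 × 0.02701 = 0.9536 V.
(Unloaded it would be 2.00 V; the load pulls it down.)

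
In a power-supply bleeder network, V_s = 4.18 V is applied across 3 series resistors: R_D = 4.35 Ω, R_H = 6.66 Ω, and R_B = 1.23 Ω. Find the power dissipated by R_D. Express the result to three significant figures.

Series current I = V_s/ΣR = 4.18/12.24 = 0.3415 A.
P = I²R = 0.1166 × 4.35 = 0.5073 W.

P ≈ 0.507 W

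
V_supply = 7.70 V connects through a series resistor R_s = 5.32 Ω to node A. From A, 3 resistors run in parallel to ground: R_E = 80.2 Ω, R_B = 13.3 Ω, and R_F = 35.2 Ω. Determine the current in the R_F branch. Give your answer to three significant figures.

Parallel bank: R_p = 1/(1/80.2 + 1/13.3 + 1/35.2) = 8.616 Ω.
V_A by voltage divider: V_A = 7.70 × 8.616/(5.32 + 8.616) = 4.761 V.
I(R_F) = V_A / R_F = 4.761/35.2 = 0.1352 A.

I ≈ 0.135 A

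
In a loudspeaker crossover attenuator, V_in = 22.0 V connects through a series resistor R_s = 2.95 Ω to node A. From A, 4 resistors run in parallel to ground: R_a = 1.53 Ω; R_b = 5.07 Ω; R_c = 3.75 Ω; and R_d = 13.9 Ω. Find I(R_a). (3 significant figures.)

Parallel bank: R_p = 1/(1/1.53 + 1/5.07 + 1/3.75 + 1/13.9) = 0.8407 Ω.
Node voltage V_A = V_in · R_p/(R_s + R_p) = 22.0 × 0.2218 = 4.879 V.
I(R_a) = V_A / R_a = 4.879/1.53 = 3.189 A.

I ≈ 3.19 A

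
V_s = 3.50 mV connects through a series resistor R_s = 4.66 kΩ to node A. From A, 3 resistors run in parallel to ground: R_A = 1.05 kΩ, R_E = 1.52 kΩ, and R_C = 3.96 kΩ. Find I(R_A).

I ≈ 0.344 µA

Parallel bank: R_p = 1/(1/1.05 + 1/1.52 + 1/3.96) = 0.5368 kΩ.
Node voltage V_A = V_s · R_p/(R_s + R_p) = 3.50 × 0.1033 = 0.3615 mV.
Branch current I = V_A/R_A = 0.3615/1.05 = 0.3443 µA.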